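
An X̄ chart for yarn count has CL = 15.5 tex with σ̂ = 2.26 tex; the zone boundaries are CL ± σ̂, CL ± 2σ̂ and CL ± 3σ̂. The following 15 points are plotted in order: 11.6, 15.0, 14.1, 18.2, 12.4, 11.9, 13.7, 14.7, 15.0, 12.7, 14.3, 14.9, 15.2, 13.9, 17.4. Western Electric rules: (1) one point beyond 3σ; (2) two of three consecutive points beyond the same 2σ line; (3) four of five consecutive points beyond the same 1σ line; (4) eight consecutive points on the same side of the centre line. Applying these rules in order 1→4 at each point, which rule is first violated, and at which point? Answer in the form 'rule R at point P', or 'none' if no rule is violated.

rule 4 at point 12

Zone of each point (C = within 1σ̂, B = 1σ̂–2σ̂, A = 2σ̂–3σ̂, * = beyond 3σ̂; sign = side of CL): 1:-B, 2:-C, 3:-C, 4:+B, 5:-B, 6:-B, 7:-C, 8:-C, 9:-C, 10:-B, 11:-C, 12:-C, 13:-C, 14:-C, 15:+C
Rule 4 (eight consecutive points on the same side of the centre line) is satisfied at point 12.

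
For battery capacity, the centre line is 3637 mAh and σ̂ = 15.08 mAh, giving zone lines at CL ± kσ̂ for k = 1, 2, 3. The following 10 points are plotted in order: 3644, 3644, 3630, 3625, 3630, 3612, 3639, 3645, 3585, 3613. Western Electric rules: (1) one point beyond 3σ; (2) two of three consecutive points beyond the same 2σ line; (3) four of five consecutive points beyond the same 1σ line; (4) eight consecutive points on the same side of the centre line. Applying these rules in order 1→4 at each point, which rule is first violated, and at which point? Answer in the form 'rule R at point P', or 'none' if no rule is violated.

Zone of each point (C = within 1σ̂, B = 1σ̂–2σ̂, A = 2σ̂–3σ̂, * = beyond 3σ̂; sign = side of CL): 1:+C, 2:+C, 3:-C, 4:-C, 5:-C, 6:-B, 7:+C, 8:+C, 9:-*, 10:-B
Rule 1 (one point beyond the 3σ limits) is satisfied at point 9.

rule 1 at point 9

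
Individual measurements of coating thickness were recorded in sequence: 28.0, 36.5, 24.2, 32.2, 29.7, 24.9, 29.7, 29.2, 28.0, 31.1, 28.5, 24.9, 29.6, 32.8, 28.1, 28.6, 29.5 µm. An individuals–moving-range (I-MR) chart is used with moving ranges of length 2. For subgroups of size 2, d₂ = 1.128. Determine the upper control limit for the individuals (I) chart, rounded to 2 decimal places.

X̄ = (28.0 + 36.5 + 24.2 + 32.2 + 29.7 + 24.9 + 29.7 + 29.2 + 28.0 + 31.1 + 28.5 + 24.9 + 29.6 + 32.8 + 28.1 + 28.6 + 29.5) / 17 = 29.1471
Moving ranges: 8.5, 12.3, 8.0, 2.5, 4.8, 4.8, 0.5, 1.2, 3.1, 2.6, 3.6, 4.7, 3.2, 4.7, 0.5, 0.9; M̄R̄ = 65.9000 / 16 = 4.1188
UCL = X̄ + 3·M̄R̄/d₂ = 29.1471 + 3 × 4.1188 / 1.128 = 40.1012

40.10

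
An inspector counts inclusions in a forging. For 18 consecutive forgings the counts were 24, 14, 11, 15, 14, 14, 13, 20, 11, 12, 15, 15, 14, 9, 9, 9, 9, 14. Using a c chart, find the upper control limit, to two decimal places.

c̄ = (24 + 14 + 11 + 15 + 14 + 14 + 13 + 20 + 11 + 12 + 15 + 15 + 14 + 9 + 9 + 9 + 9 + 14) / 18 = 242 / 18 = 13.4444
UCL = c̄ + 3√c̄ = 13.4444 + 3 × √13.4444 = 13.4444 + 3 × 3.6667 = 24.4444

24.44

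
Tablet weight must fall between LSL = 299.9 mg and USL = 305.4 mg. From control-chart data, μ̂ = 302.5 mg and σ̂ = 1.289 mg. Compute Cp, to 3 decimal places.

0.711

Cp = (USL − LSL) / (6σ̂) = (305.4 − 299.9) / (6 × 1.289) = 5.5000 / 7.7340 = 0.7111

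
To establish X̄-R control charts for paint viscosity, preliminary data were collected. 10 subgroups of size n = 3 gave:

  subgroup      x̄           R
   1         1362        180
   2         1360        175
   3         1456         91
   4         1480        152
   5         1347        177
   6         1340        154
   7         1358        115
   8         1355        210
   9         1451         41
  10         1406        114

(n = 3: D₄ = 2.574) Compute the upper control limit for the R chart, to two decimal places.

362.68

R̄ = (180 + 175 + 91 + 152 + 177 + 154 + 115 + 210 + 41 + 114) / 10 = 1409.0000 / 10 = 140.9000
UCL_R = D₄·R̄ = 2.574 × 140.9000 = 362.6766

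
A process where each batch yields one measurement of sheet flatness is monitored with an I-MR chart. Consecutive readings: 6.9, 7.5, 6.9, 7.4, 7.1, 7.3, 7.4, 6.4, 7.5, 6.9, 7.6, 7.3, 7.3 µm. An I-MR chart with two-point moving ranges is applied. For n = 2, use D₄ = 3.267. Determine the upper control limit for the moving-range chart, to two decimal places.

Moving ranges: 0.6, 0.6, 0.5, 0.3, 0.2, 0.1, 1.0, 1.1, 0.6, 0.7, 0.3, 0.0; M̄R̄ = 6.0000 / 12 = 0.5000
UCL_MR = D₄·M̄R̄ = 3.267 × 0.5000 = 1.6335

1.63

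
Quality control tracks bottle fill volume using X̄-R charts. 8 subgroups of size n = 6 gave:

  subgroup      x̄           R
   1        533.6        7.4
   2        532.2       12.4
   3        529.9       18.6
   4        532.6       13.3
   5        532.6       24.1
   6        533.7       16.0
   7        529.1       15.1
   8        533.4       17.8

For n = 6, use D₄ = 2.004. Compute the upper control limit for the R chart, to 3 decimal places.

31.237

R̄ = (7.4 + 12.4 + 18.6 + 13.3 + 24.1 + 16.0 + 15.1 + 17.8) / 8 = 124.7000 / 8 = 15.5875
UCL_R = D₄·R̄ = 2.004 × 15.5875 = 31.2373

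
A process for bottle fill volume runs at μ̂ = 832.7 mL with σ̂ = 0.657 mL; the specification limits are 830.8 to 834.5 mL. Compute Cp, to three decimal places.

0.939

Cp = (USL − LSL) / (6σ̂) = (834.5 − 830.8) / (6 × 0.657) = 3.7000 / 3.9420 = 0.9386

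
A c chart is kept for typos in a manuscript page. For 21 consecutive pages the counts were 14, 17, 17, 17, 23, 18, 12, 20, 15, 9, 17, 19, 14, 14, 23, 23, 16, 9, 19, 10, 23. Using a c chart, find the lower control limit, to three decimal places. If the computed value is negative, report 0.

4.389

c̄ = (14 + 17 + 17 + 17 + 23 + 18 + 12 + 20 + 15 + 9 + 17 + 19 + 14 + 14 + 23 + 23 + 16 + 9 + 19 + 10 + 23) / 21 = 349 / 21 = 16.6190
LCL = c̄ − 3√c̄ = 16.6190 − 3 × 4.0766 = 4.3891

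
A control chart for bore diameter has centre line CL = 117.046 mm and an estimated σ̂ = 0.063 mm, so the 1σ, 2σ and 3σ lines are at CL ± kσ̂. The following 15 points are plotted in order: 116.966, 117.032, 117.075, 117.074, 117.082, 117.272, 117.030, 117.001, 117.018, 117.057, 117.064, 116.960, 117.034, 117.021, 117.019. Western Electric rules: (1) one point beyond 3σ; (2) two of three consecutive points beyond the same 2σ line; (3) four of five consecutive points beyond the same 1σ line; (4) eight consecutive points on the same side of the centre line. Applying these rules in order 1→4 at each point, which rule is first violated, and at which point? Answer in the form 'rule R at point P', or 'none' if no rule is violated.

rule 1 at point 6

Zone of each point (C = within 1σ̂, B = 1σ̂–2σ̂, A = 2σ̂–3σ̂, * = beyond 3σ̂; sign = side of CL): 1:-B, 2:-C, 3:+C, 4:+C, 5:+C, 6:+*, 7:-C, 8:-C, 9:-C, 10:+C, 11:+C, 12:-B, 13:-C, 14:-C, 15:-C
Rule 1 (one point beyond the 3σ limits) is satisfied at point 6.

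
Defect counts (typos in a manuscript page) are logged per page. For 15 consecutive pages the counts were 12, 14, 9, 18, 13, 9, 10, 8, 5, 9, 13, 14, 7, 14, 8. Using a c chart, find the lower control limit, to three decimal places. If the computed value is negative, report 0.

0.977

c̄ = (12 + 14 + 9 + 18 + 13 + 9 + 10 + 8 + 5 + 9 + 13 + 14 + 7 + 14 + 8) / 15 = 163 / 15 = 10.8667
LCL = c̄ − 3√c̄ = 10.8667 − 3 × 3.2965 = 0.9773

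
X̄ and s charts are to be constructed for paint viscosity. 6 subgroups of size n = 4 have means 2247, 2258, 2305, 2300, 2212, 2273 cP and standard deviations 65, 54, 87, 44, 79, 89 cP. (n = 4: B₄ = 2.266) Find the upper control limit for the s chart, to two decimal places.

s̄ = (65 + 54 + 87 + 44 + 79 + 89) / 6 = 69.6667
UCL_s = B₄·s̄ = 2.266 × 69.6667 = 157.8647

157.86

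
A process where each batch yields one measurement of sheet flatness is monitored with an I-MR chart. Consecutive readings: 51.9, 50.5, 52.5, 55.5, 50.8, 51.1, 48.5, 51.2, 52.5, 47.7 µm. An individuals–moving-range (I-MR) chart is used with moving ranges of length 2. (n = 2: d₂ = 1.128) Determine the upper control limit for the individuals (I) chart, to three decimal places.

X̄ = (51.9 + 50.5 + 52.5 + 55.5 + 50.8 + 51.1 + 48.5 + 51.2 + 52.5 + 47.7) / 10 = 51.2200
Moving ranges: 1.4, 2.0, 3.0, 4.7, 0.3, 2.6, 2.7, 1.3, 4.8; M̄R̄ = 22.8000 / 9 = 2.5333
UCL = X̄ + 3·M̄R̄/d₂ = 51.2200 + 3 × 2.5333 / 1.128 = 57.9576

57.958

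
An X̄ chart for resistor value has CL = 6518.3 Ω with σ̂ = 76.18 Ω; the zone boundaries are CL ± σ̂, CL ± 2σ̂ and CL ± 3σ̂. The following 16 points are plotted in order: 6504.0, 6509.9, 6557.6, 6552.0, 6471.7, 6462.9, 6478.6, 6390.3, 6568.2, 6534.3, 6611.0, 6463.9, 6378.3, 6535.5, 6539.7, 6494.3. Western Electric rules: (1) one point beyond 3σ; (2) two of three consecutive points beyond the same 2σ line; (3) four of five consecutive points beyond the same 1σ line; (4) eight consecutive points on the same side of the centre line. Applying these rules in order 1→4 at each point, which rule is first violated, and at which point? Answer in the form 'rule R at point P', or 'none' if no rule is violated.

none

Zone of each point (C = within 1σ̂, B = 1σ̂–2σ̂, A = 2σ̂–3σ̂, * = beyond 3σ̂; sign = side of CL): 1:-C, 2:-C, 3:+C, 4:+C, 5:-C, 6:-C, 7:-C, 8:-B, 9:+C, 10:+C, 11:+B, 12:-C, 13:-B, 14:+C, 15:+C, 16:-C
No rule fires across all 16 points.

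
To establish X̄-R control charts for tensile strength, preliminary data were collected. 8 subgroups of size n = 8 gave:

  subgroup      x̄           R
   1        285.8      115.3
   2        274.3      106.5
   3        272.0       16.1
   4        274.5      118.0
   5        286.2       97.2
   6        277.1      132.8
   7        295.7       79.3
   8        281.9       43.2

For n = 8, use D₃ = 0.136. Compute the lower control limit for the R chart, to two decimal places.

R̄ = (115.3 + 106.5 + 16.1 + 118.0 + 97.2 + 132.8 + 79.3 + 43.2) / 8 = 708.4000 / 8 = 88.5500
LCL_R = D₃·R̄ = 0.136 × 88.5500 = 12.0428

12.04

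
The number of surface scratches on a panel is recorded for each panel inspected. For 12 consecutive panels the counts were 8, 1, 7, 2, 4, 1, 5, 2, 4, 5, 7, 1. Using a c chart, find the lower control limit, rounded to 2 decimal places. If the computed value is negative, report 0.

c̄ = (8 + 1 + 7 + 2 + 4 + 1 + 5 + 2 + 4 + 5 + 7 + 1) / 12 = 47 / 12 = 3.9167
LCL = c̄ − 3√c̄ = 3.9167 − 3 × 1.9791 = -2.0205 → 0 (cannot be negative)

0.00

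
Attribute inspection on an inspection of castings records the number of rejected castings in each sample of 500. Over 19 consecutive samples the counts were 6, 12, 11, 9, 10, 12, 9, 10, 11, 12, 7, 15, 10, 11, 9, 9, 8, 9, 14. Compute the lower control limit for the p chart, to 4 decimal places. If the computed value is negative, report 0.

0.0014

p̄ = Σdᵢ / (k·n) = 194 / (19 × 500) = 0.02042
LCL = p̄ − 3·√(p̄(1−p̄)/n) = 0.02042 − 3 × 0.00633 = 0.00145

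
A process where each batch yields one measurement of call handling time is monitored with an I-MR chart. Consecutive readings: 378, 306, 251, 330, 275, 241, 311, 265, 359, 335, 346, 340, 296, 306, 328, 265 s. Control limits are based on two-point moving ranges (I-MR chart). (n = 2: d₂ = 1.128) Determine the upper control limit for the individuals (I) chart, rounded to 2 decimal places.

X̄ = (378 + 306 + 251 + 330 + 275 + 241 + 311 + 265 + 359 + 335 + 346 + 340 + 296 + 306 + 328 + 265) / 16 = 308.2500
Moving ranges: 72, 55, 79, 55, 34, 70, 46, 94, 24, 11, 6, 44, 10, 22, 63; M̄R̄ = 685.0000 / 15 = 45.6667
UCL = X̄ + 3·M̄R̄/d₂ = 308.2500 + 3 × 45.6667 / 1.128 = 429.7039

429.70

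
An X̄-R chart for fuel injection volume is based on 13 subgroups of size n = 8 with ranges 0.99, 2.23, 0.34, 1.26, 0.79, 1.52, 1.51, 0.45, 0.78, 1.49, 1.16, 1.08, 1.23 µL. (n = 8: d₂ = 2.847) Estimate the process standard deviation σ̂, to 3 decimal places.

0.401

R̄ = (0.99 + 2.23 + 0.34 + 1.26 + 0.79 + 1.52 + 1.51 + 0.45 + 0.78 + 1.49 + 1.16 + 1.08 + 1.23) / 13 = 1.1408
σ̂ = R̄ / d₂ = 1.1408 / 2.847 = 0.4007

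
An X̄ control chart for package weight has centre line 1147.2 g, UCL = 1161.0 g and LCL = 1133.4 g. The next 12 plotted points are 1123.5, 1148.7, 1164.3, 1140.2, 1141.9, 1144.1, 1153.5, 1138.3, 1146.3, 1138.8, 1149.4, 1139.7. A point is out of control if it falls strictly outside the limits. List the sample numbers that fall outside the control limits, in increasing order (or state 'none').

Compare each point to [1133.4, 1161.0]: sample 1 = 1123.5 < LCL; sample 3 = 1164.3 > UCL.

1, 3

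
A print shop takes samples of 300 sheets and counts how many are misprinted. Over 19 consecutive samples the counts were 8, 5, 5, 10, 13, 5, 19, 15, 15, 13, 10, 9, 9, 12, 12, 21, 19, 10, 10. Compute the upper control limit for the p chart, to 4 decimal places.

p̄ = Σdᵢ / (k·n) = 220 / (19 × 300) = 0.03860
UCL = p̄ + 3·√(p̄(1−p̄)/n) = 0.03860 + 3 × √(0.03860×0.96140/300) = 0.03860 + 3 × 0.01112 = 0.07196

0.0720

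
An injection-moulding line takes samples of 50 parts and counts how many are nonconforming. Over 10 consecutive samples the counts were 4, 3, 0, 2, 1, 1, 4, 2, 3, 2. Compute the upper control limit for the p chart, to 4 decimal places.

p̄ = Σdᵢ / (k·n) = 22 / (10 × 50) = 0.04400
UCL = p̄ + 3·√(p̄(1−p̄)/n) = 0.04400 + 3 × √(0.04400×0.95600/50) = 0.04400 + 3 × 0.02900 = 0.13101

0.1310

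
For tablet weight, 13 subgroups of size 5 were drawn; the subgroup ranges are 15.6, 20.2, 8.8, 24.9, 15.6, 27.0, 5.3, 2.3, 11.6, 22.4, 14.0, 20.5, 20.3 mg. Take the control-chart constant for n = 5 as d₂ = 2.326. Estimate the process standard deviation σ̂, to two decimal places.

6.90

R̄ = (15.6 + 20.2 + 8.8 + 24.9 + 15.6 + 27.0 + 5.3 + 2.3 + 11.6 + 22.4 + 14.0 + 20.5 + 20.3) / 13 = 16.0385
σ̂ = R̄ / d₂ = 16.0385 / 2.326 = 6.8953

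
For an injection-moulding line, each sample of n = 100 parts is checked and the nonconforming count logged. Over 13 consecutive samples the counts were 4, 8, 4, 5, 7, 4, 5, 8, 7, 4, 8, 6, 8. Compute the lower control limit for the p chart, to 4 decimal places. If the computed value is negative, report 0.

0.0000

p̄ = Σdᵢ / (k·n) = 78 / (13 × 100) = 0.06000
LCL = p̄ − 3·√(p̄(1−p̄)/n) = 0.06000 − 3 × 0.02375 = -0.01125 → 0 (negative, so LCL = 0)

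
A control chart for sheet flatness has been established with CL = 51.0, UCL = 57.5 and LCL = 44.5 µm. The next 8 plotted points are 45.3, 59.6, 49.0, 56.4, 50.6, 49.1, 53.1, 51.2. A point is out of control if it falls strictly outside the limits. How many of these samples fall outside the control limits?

1

Compare each point to [44.5, 57.5]: sample 2 = 59.6 > UCL.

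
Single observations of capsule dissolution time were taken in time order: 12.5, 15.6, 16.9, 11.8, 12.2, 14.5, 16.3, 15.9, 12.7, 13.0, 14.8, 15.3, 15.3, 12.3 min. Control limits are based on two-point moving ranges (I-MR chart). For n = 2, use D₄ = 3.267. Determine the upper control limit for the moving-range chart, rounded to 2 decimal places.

5.83

Moving ranges: 3.1, 1.3, 5.1, 0.4, 2.3, 1.8, 0.4, 3.2, 0.3, 1.8, 0.5, 0.0, 3.0; M̄R̄ = 23.2000 / 13 = 1.7846
UCL_MR = D₄·M̄R̄ = 3.267 × 1.7846 = 5.8303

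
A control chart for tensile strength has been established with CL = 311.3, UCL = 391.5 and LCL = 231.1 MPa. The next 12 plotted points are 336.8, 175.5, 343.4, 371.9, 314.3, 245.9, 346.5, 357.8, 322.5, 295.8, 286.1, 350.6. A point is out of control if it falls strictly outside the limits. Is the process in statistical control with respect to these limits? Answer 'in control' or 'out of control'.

Compare each point to [231.1, 391.5]: sample 2 = 175.5 < LCL.

out of control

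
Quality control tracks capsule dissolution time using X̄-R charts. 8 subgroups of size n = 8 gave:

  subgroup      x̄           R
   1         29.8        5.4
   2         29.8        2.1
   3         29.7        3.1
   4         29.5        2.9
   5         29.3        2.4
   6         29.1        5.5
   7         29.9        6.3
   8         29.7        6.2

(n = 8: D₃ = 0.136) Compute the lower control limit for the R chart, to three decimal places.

R̄ = (5.4 + 2.1 + 3.1 + 2.9 + 2.4 + 5.5 + 6.3 + 6.2) / 8 = 33.9000 / 8 = 4.2375
LCL_R = D₃·R̄ = 0.136 × 4.2375 = 0.5763

0.576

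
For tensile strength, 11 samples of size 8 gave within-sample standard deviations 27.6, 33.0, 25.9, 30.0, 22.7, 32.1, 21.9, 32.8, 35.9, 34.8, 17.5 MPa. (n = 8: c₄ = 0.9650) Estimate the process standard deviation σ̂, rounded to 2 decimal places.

s̄ = (27.6 + 33.0 + 25.9 + 30.0 + 22.7 + 32.1 + 21.9 + 32.8 + 35.9 + 34.8 + 17.5) / 11 = 28.5636
σ̂ = s̄ / c₄ = 28.5636 / 0.9650 = 29.5996

29.60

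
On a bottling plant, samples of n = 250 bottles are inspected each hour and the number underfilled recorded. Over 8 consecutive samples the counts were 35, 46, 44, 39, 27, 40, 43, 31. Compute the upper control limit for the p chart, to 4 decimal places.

p̄ = Σdᵢ / (k·n) = 305 / (8 × 250) = 0.15250
UCL = p̄ + 3·√(p̄(1−p̄)/n) = 0.15250 + 3 × √(0.15250×0.84750/250) = 0.15250 + 3 × 0.02274 = 0.22071

0.2207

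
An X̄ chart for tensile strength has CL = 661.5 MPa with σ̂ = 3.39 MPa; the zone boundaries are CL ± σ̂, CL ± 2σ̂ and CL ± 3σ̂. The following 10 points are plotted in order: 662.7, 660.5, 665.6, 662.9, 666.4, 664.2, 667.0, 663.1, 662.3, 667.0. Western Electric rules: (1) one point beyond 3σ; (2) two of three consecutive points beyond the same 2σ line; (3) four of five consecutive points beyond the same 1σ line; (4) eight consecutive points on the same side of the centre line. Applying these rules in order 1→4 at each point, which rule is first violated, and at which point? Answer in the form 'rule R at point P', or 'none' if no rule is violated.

Zone of each point (C = within 1σ̂, B = 1σ̂–2σ̂, A = 2σ̂–3σ̂, * = beyond 3σ̂; sign = side of CL): 1:+C, 2:-C, 3:+B, 4:+C, 5:+B, 6:+C, 7:+B, 8:+C, 9:+C, 10:+B
Rule 4 (eight consecutive points on the same side of the centre line) is satisfied at point 10.

rule 4 at point 10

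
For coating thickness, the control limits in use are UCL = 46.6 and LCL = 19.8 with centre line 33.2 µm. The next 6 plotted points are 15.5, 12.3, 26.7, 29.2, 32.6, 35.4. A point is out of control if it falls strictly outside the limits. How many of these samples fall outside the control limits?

Compare each point to [19.8, 46.6]: sample 1 = 15.5 < LCL; sample 2 = 12.3 < LCL.

2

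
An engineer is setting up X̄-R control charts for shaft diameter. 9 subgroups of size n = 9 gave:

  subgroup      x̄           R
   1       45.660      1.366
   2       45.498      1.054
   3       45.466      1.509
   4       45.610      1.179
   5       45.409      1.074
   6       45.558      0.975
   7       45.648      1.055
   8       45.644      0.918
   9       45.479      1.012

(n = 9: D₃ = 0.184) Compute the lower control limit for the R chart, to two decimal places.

R̄ = (1.366 + 1.054 + 1.509 + 1.179 + 1.074 + 0.975 + 1.055 + 0.918 + 1.012) / 9 = 10.1420 / 9 = 1.1269
LCL_R = D₃·R̄ = 0.184 × 1.1269 = 0.2073

0.21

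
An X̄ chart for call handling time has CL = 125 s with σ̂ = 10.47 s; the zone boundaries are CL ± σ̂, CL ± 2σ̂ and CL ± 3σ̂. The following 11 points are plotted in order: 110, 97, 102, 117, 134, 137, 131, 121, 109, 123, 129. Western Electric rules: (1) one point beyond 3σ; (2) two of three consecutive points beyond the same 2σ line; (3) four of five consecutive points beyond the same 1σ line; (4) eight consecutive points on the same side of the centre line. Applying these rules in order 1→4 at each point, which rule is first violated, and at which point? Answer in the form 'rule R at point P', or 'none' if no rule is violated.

rule 2 at point 3

Zone of each point (C = within 1σ̂, B = 1σ̂–2σ̂, A = 2σ̂–3σ̂, * = beyond 3σ̂; sign = side of CL): 1:-B, 2:-A, 3:-A, 4:-C, 5:+C, 6:+B, 7:+C, 8:-C, 9:-B, 10:-C, 11:+C
Rule 2 (two of three consecutive points beyond the same 2σ limit) is satisfied at point 3.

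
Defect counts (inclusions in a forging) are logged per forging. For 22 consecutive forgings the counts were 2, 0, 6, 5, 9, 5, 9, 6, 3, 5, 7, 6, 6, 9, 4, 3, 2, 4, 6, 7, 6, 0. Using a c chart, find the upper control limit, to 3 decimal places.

c̄ = (2 + 0 + 6 + 5 + 9 + 5 + 9 + 6 + 3 + 5 + 7 + 6 + 6 + 9 + 4 + 3 + 2 + 4 + 6 + 7 + 6 + 0) / 22 = 110 / 22 = 5.0000
UCL = c̄ + 3√c̄ = 5.0000 + 3 × √5.0000 = 5.0000 + 3 × 2.2361 = 11.7082

11.708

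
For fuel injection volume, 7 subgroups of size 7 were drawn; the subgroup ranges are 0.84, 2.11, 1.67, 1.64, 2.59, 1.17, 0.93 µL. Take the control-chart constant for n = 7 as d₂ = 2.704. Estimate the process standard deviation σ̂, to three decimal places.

0.579

R̄ = (0.84 + 2.11 + 1.67 + 1.64 + 2.59 + 1.17 + 0.93) / 7 = 1.5643
σ̂ = R̄ / d₂ = 1.5643 / 2.704 = 0.5785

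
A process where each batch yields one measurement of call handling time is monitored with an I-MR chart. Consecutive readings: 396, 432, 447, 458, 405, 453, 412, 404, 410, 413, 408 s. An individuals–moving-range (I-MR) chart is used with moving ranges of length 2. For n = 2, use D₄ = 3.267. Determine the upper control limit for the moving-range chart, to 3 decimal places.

Moving ranges: 36, 15, 11, 53, 48, 41, 8, 6, 3, 5; M̄R̄ = 226.0000 / 10 = 22.6000
UCL_MR = D₄·M̄R̄ = 3.267 × 22.6000 = 73.8342

73.834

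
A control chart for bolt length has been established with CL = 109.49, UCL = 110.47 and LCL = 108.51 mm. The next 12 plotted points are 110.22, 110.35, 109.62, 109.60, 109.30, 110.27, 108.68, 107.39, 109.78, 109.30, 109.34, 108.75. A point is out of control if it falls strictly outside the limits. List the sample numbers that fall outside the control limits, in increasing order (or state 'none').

Compare each point to [108.51, 110.47]: sample 8 = 107.39 < LCL.

8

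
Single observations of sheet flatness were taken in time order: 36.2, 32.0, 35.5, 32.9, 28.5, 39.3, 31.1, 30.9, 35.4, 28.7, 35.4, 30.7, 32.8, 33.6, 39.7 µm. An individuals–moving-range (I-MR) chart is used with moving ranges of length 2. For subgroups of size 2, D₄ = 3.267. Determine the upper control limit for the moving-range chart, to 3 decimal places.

Moving ranges: 4.2, 3.5, 2.6, 4.4, 10.8, 8.2, 0.2, 4.5, 6.7, 6.7, 4.7, 2.1, 0.8, 6.1; M̄R̄ = 65.5000 / 14 = 4.6786
UCL_MR = D₄·M̄R̄ = 3.267 × 4.6786 = 15.2849

15.285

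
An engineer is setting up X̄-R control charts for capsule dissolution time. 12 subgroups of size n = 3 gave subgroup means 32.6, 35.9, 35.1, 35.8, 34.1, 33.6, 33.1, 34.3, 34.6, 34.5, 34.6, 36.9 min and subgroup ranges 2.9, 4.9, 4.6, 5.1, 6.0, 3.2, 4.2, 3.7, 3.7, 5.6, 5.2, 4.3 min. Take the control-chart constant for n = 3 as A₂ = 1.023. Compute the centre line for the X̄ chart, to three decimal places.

34.592

X̄̄ = (32.6 + 35.9 + 35.1 + 35.8 + 34.1 + 33.6 + 33.1 + 34.3 + 34.6 + 34.5 + 34.6 + 36.9) / 12 = 415.1000 / 12 = 34.5917
CL = X̄̄ = 34.5917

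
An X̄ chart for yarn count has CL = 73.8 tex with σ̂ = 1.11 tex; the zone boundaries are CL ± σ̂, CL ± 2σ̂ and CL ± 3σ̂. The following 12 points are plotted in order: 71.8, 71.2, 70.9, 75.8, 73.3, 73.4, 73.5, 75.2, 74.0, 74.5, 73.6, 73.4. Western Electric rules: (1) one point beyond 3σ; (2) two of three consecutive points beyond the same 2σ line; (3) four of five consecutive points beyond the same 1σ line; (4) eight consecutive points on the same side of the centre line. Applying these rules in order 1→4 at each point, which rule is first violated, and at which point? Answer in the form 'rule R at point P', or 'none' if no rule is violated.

Zone of each point (C = within 1σ̂, B = 1σ̂–2σ̂, A = 2σ̂–3σ̂, * = beyond 3σ̂; sign = side of CL): 1:-B, 2:-A, 3:-A, 4:+B, 5:-C, 6:-C, 7:-C, 8:+B, 9:+C, 10:+C, 11:-C, 12:-C
Rule 2 (two of three consecutive points beyond the same 2σ limit) is satisfied at point 3.

rule 2 at point 3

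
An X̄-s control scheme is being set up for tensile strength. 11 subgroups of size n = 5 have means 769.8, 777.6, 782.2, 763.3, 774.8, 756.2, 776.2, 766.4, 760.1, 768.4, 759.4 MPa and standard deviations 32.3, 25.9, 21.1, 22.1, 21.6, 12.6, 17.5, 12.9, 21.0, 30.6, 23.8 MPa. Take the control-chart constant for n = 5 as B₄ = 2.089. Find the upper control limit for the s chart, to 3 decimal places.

s̄ = (32.3 + 25.9 + 21.1 + 22.1 + 21.6 + 12.6 + 17.5 + 12.9 + 21.0 + 30.6 + 23.8) / 11 = 21.9455
UCL_s = B₄·s̄ = 2.089 × 21.9455 = 45.8441

45.844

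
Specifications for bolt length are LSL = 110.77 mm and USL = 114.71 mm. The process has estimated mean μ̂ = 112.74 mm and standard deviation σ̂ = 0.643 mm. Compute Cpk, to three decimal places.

Cpu = (USL − μ̂) / (3σ̂) = (114.71 − 112.74) / (3 × 0.643) = 1.0213; Cpl = (μ̂ − LSL) / (3σ̂) = (112.74 − 110.77) / (3 × 0.643) = 1.0213; Cpk = min(Cpu, Cpl) = 1.0213

1.021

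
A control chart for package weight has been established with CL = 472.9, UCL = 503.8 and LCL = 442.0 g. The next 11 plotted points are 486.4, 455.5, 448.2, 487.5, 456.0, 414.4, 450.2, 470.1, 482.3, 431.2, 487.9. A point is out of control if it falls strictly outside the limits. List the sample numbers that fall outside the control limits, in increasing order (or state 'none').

Compare each point to [442.0, 503.8]: sample 6 = 414.4 < LCL; sample 10 = 431.2 < LCL.

6, 10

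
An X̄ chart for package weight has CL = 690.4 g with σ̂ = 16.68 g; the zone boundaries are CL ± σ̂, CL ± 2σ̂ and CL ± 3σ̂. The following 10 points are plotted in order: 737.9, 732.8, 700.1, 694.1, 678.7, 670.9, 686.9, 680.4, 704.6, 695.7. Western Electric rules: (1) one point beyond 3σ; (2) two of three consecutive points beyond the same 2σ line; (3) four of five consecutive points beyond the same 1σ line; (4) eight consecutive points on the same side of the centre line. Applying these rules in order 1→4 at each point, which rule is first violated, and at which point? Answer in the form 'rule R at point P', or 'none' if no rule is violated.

rule 2 at point 2

Zone of each point (C = within 1σ̂, B = 1σ̂–2σ̂, A = 2σ̂–3σ̂, * = beyond 3σ̂; sign = side of CL): 1:+A, 2:+A, 3:+C, 4:+C, 5:-C, 6:-B, 7:-C, 8:-C, 9:+C, 10:+C
Rule 2 (two of three consecutive points beyond the same 2σ limit) is satisfied at point 2.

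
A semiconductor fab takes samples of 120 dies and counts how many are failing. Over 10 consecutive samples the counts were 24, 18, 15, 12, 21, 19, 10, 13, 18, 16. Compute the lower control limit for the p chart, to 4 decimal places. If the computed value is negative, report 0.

0.0438

p̄ = Σdᵢ / (k·n) = 166 / (10 × 120) = 0.13833
LCL = p̄ − 3·√(p̄(1−p̄)/n) = 0.13833 − 3 × 0.03152 = 0.04378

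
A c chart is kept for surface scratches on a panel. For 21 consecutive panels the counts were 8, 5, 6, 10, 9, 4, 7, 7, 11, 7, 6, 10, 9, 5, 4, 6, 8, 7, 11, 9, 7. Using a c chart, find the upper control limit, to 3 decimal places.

15.605

c̄ = (8 + 5 + 6 + 10 + 9 + 4 + 7 + 7 + 11 + 7 + 6 + 10 + 9 + 5 + 4 + 6 + 8 + 7 + 11 + 9 + 7) / 21 = 156 / 21 = 7.4286
UCL = c̄ + 3√c̄ = 7.4286 + 3 × √7.4286 = 7.4286 + 3 × 2.7255 = 15.6052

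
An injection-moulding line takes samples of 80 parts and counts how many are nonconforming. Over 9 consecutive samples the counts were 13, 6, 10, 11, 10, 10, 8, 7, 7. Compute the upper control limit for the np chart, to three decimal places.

p̄ = Σdᵢ / (k·n) = 82 / (9 × 80) = 0.11389
UCL = np̄ + 3·√(np̄(1−p̄)) = 9.1111 + 3 × √(9.1111×0.88611) = 9.1111 + 3 × 2.8414 = 17.6353

17.635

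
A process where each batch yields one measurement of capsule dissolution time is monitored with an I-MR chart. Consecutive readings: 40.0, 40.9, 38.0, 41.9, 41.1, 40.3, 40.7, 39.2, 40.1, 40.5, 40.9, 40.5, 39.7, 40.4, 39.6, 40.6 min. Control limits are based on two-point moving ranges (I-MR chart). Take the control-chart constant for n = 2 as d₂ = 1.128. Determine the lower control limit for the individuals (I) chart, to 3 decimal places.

X̄ = (40.0 + 40.9 + 38.0 + 41.9 + 41.1 + 40.3 + 40.7 + 39.2 + 40.1 + 40.5 + 40.9 + 40.5 + 39.7 + 40.4 + 39.6 + 40.6) / 16 = 40.2750
Moving ranges: 0.9, 2.9, 3.9, 0.8, 0.8, 0.4, 1.5, 0.9, 0.4, 0.4, 0.4, 0.8, 0.7, 0.8, 1.0; M̄R̄ = 16.6000 / 15 = 1.1067
LCL = X̄ − 3·M̄R̄/d₂ = 40.2750 − 3 × 1.1067 / 1.128 = 37.3317

37.332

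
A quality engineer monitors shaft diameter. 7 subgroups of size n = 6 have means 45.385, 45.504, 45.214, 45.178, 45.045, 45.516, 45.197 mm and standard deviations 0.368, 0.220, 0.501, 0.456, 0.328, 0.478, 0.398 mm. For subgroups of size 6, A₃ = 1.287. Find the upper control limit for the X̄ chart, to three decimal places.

X̄̄ = (45.385 + 45.504 + 45.214 + 45.178 + 45.045 + 45.516 + 45.197) / 7 = 45.2913
s̄ = (0.368 + 0.220 + 0.501 + 0.456 + 0.328 + 0.478 + 0.398) / 7 = 0.3927
UCL = X̄̄ + A₃·s̄ = 45.2913 + 1.287 × 0.3927 = 45.7967

45.797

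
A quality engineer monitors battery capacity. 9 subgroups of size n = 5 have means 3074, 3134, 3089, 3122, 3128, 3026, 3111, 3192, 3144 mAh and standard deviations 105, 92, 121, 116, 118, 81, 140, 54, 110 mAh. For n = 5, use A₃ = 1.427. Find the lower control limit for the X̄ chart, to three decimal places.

X̄̄ = (3074 + 3134 + 3089 + 3122 + 3128 + 3026 + 3111 + 3192 + 3144) / 9 = 3113.3333
s̄ = (105 + 92 + 121 + 116 + 118 + 81 + 140 + 54 + 110) / 9 = 104.1111
LCL = X̄̄ − A₃·s̄ = 3113.3333 − 1.427 × 104.1111 = 2964.7668

2964.767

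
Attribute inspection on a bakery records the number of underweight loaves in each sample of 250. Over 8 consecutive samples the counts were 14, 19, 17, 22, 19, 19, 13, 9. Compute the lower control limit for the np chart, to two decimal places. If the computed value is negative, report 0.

p̄ = Σdᵢ / (k·n) = 132 / (8 × 250) = 0.06600
LCL = np̄ − 3·√(np̄(1−p̄)) = 16.5000 − 3 × 3.9257 = 4.7229

4.72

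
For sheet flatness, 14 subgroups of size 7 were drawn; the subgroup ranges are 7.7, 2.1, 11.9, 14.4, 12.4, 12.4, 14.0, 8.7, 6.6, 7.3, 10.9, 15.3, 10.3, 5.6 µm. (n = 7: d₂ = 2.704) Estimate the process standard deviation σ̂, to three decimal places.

3.688

R̄ = (7.7 + 2.1 + 11.9 + 14.4 + 12.4 + 12.4 + 14.0 + 8.7 + 6.6 + 7.3 + 10.9 + 15.3 + 10.3 + 5.6) / 14 = 9.9714
σ̂ = R̄ / d₂ = 9.9714 / 2.704 = 3.6877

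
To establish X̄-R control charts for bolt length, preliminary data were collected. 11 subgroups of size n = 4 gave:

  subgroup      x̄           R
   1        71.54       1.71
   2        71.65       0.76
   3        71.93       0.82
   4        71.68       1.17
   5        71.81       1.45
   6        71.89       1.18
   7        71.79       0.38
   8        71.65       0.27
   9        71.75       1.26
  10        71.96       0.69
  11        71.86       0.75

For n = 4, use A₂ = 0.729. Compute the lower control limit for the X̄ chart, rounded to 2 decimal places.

71.08

X̄̄ = (71.54 + 71.65 + 71.93 + 71.68 + 71.81 + 71.89 + 71.79 + 71.65 + 71.75 + 71.96 + 71.86) / 11 = 789.5100 / 11 = 71.7736
R̄ = (1.71 + 0.76 + 0.82 + 1.17 + 1.45 + 1.18 + 0.38 + 0.27 + 1.26 + 0.69 + 0.75) / 11 = 10.4400 / 11 = 0.9491
LCL = X̄̄ − A₂·R̄ = 71.7736 − 0.729 × 0.9491 = 71.0817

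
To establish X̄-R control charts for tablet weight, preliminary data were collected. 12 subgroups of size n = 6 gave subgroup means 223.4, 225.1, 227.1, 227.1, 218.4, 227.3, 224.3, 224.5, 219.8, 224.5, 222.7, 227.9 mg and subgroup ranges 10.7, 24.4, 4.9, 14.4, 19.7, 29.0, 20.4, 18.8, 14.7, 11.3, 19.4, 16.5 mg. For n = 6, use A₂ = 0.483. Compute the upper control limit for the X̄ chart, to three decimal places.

X̄̄ = (223.4 + 225.1 + 227.1 + 227.1 + 218.4 + 227.3 + 224.3 + 224.5 + 219.8 + 224.5 + 222.7 + 227.9) / 12 = 2692.1000 / 12 = 224.3417
R̄ = (10.7 + 24.4 + 4.9 + 14.4 + 19.7 + 29.0 + 20.4 + 18.8 + 14.7 + 11.3 + 19.4 + 16.5) / 12 = 204.2000 / 12 = 17.0167
UCL = X̄̄ + A₂·R̄ = 224.3417 + 0.483 × 17.0167 = 232.5607

232.561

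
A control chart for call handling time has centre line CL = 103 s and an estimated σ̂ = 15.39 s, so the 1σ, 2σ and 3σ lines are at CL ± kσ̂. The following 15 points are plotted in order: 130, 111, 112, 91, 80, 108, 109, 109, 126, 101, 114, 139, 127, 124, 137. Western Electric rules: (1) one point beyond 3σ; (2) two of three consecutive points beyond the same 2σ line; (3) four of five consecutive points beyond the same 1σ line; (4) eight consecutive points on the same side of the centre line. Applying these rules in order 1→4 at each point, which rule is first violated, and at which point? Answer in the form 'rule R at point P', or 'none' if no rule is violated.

rule 3 at point 15

Zone of each point (C = within 1σ̂, B = 1σ̂–2σ̂, A = 2σ̂–3σ̂, * = beyond 3σ̂; sign = side of CL): 1:+B, 2:+C, 3:+C, 4:-C, 5:-B, 6:+C, 7:+C, 8:+C, 9:+B, 10:-C, 11:+C, 12:+A, 13:+B, 14:+B, 15:+A
Rule 3 (four of five consecutive points beyond the same 1σ limit) is satisfied at point 15.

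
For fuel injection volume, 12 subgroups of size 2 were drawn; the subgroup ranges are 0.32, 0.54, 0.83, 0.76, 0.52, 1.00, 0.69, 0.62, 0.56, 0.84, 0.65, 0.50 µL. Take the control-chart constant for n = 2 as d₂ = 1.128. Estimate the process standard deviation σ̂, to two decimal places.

0.58

R̄ = (0.32 + 0.54 + 0.83 + 0.76 + 0.52 + 1.00 + 0.69 + 0.62 + 0.56 + 0.84 + 0.65 + 0.50) / 12 = 0.6525
σ̂ = R̄ / d₂ = 0.6525 / 1.128 = 0.5785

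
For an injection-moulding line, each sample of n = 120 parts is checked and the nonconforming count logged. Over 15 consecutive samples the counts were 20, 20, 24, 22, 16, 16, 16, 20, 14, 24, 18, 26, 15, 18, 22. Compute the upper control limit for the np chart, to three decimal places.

p̄ = Σdᵢ / (k·n) = 291 / (15 × 120) = 0.16167
UCL = np̄ + 3·√(np̄(1−p̄)) = 19.4000 + 3 × √(19.4000×0.83833) = 19.4000 + 3 × 4.0328 = 31.4985

31.498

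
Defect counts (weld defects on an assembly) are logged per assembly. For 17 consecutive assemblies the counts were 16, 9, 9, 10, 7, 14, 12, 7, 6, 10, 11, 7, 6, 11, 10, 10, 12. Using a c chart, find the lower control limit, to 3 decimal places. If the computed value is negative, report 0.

c̄ = (16 + 9 + 9 + 10 + 7 + 14 + 12 + 7 + 6 + 10 + 11 + 7 + 6 + 11 + 10 + 10 + 12) / 17 = 167 / 17 = 9.8235
LCL = c̄ − 3√c̄ = 9.8235 − 3 × 3.1343 = 0.4208

0.421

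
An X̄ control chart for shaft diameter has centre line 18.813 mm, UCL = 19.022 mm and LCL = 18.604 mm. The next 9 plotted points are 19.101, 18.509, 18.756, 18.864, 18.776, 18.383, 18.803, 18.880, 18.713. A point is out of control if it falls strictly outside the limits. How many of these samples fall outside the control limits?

3

Compare each point to [18.604, 19.022]: sample 1 = 19.101 > UCL; sample 2 = 18.509 < LCL; sample 6 = 18.383 < LCL.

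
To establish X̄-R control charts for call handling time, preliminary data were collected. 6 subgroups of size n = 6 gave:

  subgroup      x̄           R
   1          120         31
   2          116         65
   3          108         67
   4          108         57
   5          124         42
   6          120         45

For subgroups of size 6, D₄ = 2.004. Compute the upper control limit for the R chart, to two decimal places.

R̄ = (31 + 65 + 67 + 57 + 42 + 45) / 6 = 307.0000 / 6 = 51.1667
UCL_R = D₄·R̄ = 2.004 × 51.1667 = 102.5380

102.54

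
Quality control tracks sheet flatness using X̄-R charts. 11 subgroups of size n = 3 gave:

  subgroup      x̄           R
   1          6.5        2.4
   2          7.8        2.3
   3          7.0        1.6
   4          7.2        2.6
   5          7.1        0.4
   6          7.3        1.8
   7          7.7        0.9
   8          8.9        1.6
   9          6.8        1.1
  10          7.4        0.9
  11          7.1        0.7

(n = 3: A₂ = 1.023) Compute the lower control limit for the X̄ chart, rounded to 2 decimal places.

5.83

X̄̄ = (6.5 + 7.8 + 7.0 + 7.2 + 7.1 + 7.3 + 7.7 + 8.9 + 6.8 + 7.4 + 7.1) / 11 = 80.8000 / 11 = 7.3455
R̄ = (2.4 + 2.3 + 1.6 + 2.6 + 0.4 + 1.8 + 0.9 + 1.6 + 1.1 + 0.9 + 0.7) / 11 = 16.3000 / 11 = 1.4818
LCL = X̄̄ − A₂·R̄ = 7.3455 − 1.023 × 1.4818 = 5.8296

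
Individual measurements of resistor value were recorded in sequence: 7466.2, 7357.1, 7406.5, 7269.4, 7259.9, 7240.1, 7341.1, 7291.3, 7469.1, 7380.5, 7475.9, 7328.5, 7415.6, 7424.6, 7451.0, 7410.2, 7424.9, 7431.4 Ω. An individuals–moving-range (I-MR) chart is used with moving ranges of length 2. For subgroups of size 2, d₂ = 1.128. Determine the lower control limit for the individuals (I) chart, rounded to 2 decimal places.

X̄ = (7466.2 + 7357.1 + 7406.5 + 7269.4 + 7259.9 + 7240.1 + 7341.1 + 7291.3 + 7469.1 + 7380.5 + 7475.9 + 7328.5 + 7415.6 + 7424.6 + 7451.0 + 7410.2 + 7424.9 + 7431.4) / 18 = 7380.1833
Moving ranges: 109.1, 49.4, 137.1, 9.5, 19.8, 101.0, 49.8, 177.8, 88.6, 95.4, 147.4, 87.1, 9.0, 26.4, 40.8, 14.7, 6.5; M̄R̄ = 1169.4000 / 17 = 68.7882
LCL = X̄ − 3·M̄R̄/d₂ = 7380.1833 − 3 × 68.7882 / 1.128 = 7197.2359

7197.24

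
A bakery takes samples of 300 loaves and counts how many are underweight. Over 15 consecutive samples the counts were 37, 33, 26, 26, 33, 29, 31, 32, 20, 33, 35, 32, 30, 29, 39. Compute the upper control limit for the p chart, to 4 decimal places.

0.1561

p̄ = Σdᵢ / (k·n) = 465 / (15 × 300) = 0.10333
UCL = p̄ + 3·√(p̄(1−p̄)/n) = 0.10333 + 3 × √(0.10333×0.89667/300) = 0.10333 + 3 × 0.01757 = 0.15606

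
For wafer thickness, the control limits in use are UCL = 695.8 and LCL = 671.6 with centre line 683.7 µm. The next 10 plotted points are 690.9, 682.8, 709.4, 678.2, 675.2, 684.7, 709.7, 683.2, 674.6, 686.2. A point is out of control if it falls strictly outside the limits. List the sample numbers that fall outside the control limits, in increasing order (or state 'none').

3, 7

Compare each point to [671.6, 695.8]: sample 3 = 709.4 > UCL; sample 7 = 709.7 > UCL.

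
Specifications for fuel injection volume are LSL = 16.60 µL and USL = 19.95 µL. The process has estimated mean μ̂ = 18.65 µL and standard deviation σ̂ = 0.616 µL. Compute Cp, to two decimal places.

Cp = (USL − LSL) / (6σ̂) = (19.95 − 16.60) / (6 × 0.616) = 3.3500 / 3.6960 = 0.9064

0.91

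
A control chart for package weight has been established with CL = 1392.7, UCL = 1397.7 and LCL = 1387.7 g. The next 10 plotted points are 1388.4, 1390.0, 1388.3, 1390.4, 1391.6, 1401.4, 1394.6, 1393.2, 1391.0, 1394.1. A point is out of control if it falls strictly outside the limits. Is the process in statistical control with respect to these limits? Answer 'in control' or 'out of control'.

out of control

Compare each point to [1387.7, 1397.7]: sample 6 = 1401.4 > UCL.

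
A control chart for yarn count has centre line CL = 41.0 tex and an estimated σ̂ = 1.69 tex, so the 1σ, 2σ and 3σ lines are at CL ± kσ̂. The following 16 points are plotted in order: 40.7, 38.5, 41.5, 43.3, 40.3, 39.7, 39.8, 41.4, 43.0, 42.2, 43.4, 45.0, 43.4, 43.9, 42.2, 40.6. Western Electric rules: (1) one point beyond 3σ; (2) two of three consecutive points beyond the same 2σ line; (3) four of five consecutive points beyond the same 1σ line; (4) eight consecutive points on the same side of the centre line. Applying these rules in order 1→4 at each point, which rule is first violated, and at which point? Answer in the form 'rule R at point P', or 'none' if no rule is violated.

Zone of each point (C = within 1σ̂, B = 1σ̂–2σ̂, A = 2σ̂–3σ̂, * = beyond 3σ̂; sign = side of CL): 1:-C, 2:-B, 3:+C, 4:+B, 5:-C, 6:-C, 7:-C, 8:+C, 9:+B, 10:+C, 11:+B, 12:+A, 13:+B, 14:+B, 15:+C, 16:-C
Rule 3 (four of five consecutive points beyond the same 1σ limit) is satisfied at point 13.

rule 3 at point 13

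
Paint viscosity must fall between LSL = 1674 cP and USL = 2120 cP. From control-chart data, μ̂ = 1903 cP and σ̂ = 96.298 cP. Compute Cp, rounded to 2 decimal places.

0.77

Cp = (USL − LSL) / (6σ̂) = (2120 − 1674) / (6 × 96.298) = 446.0000 / 577.7880 = 0.7719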